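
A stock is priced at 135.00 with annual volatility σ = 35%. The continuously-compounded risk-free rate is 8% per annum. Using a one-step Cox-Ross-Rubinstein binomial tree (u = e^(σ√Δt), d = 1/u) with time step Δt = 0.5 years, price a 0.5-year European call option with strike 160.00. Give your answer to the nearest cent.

CRR parameters: u = e^(σ√Δt) = e^(0.35·√0.5) = 1.2808, d = 1/u = 0.7808
Per-period rate: rΔt = 0.08·0.5 = 0.04, so R = e^0.04 = 1.0408
Risk-neutral probability p = (e^0.04 − 0.7808)/(1.2808 − 0.7808) = 0.2601/0.5000 = 0.5201
Terminal stock prices: S_u = 172.9, S_d = 105.4
Terminal payoffs (S − K): max(12.91, 0) = 12.91, max(-54.6, 0) = 0
Node 0 (S = 135): V_0 = e^(−0.04)·[0.5201·12.9084 + 0.4799·0.0000] = 6.4499

6.45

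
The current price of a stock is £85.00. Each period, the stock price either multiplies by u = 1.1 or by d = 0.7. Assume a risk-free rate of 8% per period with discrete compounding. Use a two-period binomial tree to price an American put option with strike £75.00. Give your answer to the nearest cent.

£1.11

Risk-neutral probability p = (1 + 0.08 − 0.7)/(1.1 − 0.7) = 0.3800/0.4000 = 0.9500
Terminal stock prices: S_uu = 102.9, S_ud = 65.45, S_dd = 41.65
Terminal payoffs (K − S): max(-27.85, 0) = 0, max(9.55, 0) = 9.55, max(33.35, 0) = 33.35
Node u (S = 93.5): continuation = 1/1.08·[0.9500·0.0000 + 0.0500·9.5500] = 0.4421; exercise value = 0.0000 ≤ continuation, so V_u = 0.4421
Node d (S = 59.5): continuation = 1/1.08·[0.9500·9.5500 + 0.0500·33.3500] = 9.9444; exercise value = 15.5000 > continuation, so V_d = 15.5000 (exercise)
Node 0 (S = 85): continuation = 1/1.08·[0.9500·0.4421 + 0.0500·15.5000] = 1.1065; exercise value = 0.0000 ≤ continuation, so V_0 = 1.1065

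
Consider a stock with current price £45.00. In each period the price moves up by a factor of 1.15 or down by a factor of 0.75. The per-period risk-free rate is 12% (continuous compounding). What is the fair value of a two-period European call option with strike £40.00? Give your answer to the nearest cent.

Risk-neutral probability p = (e^0.12 − 0.75)/(1.15 − 0.75) = 0.3775/0.4000 = 0.9437
Terminal stock prices: S_uu = 59.51, S_ud = 38.81, S_dd = 25.31
Terminal payoffs (S − K): max(19.51, 0) = 19.51, max(-1.188, 0) = 0, max(-14.69, 0) = 0
Node u (S = 51.75): V_u = e^(−0.12)·[0.9437·19.5125 + 0.0563·0.0000] = 16.3324
Node d (S = 33.75): V_d = e^(−0.12)·[0.9437·0.0000 + 0.0563·0.0000] = 0.0000
Node 0 (S = 45): V_0 = e^(−0.12)·[0.9437·16.3324 + 0.0563·0.0000] = 13.6706

£13.67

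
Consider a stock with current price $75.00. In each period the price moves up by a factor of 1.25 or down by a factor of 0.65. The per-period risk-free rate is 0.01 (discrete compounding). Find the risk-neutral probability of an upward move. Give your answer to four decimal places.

Risk-neutral probability p = (1 + 0.01 − 0.65)/(1.25 − 0.65) = 0.3600/0.6000 = 0.6000

p = 0.6000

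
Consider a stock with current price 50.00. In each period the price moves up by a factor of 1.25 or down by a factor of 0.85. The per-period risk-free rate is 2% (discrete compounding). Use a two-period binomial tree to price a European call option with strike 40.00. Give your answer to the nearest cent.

12.78

Risk-neutral probability p = (1 + 0.02 − 0.85)/(1.25 − 0.85) = 0.1700/0.4000 = 0.4250
Terminal stock prices: S_uu = 78.12, S_ud = 53.12, S_dd = 36.12
Terminal payoffs (S − K): max(38.12, 0) = 38.12, max(13.12, 0) = 13.12, max(-3.875, 0) = 0
Node u (S = 62.5): V_u = 1/1.02·[0.4250·38.1250 + 0.5750·13.1250] = 23.2843
Node d (S = 42.5): V_d = 1/1.02·[0.4250·13.1250 + 0.5750·0.0000] = 5.4688
Node 0 (S = 50): V_0 = 1/1.02·[0.4250·23.2843 + 0.5750·5.4688] = 12.7847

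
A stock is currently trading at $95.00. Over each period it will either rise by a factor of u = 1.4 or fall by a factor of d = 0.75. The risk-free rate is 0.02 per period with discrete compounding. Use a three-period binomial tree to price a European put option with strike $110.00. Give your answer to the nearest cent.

$27.29

Risk-neutral probability p = (1 + 0.02 − 0.75)/(1.4 − 0.75) = 0.2700/0.6500 = 0.4154
Terminal stock prices: S_uuu = 260.7, S_uud = 139.6, S_udd = 74.81, S_ddd = 40.08
Terminal payoffs (K − S): max(-150.7, 0) = 0, max(-29.65, 0) = 0, max(35.19, 0) = 35.19, max(69.92, 0) = 69.92
Node uu (S = 186.2): V_uu = 1/1.02·[0.4154·0.0000 + 0.5846·0.0000] = 0.0000
Node ud (S = 99.75): V_ud = 1/1.02·[0.4154·0.0000 + 0.5846·35.1875] = 20.1678
Node dd (S = 53.44): V_dd = 1/1.02·[0.4154·35.1875 + 0.5846·69.9219] = 54.4056
Node u (S = 133): V_u = 1/1.02·[0.4154·0.0000 + 0.5846·20.1678] = 11.5592
Node d (S = 71.25): V_d = 1/1.02·[0.4154·20.1678 + 0.5846·54.4056] = 39.3958
Node 0 (S = 95): V_0 = 1/1.02·[0.4154·11.5592 + 0.5846·39.3958] = 27.2872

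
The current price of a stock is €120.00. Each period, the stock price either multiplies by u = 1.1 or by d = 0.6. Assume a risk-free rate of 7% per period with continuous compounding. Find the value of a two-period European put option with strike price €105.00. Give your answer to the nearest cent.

Risk-neutral probability p = (e^0.07 − 0.6)/(1.1 − 0.6) = 0.4725/0.5000 = 0.9450
Terminal stock prices: S_uu = 145.2, S_ud = 79.2, S_dd = 43.2
Terminal payoffs (K − S): max(-40.2, 0) = 0, max(25.8, 0) = 25.8, max(61.8, 0) = 61.8
Node u (S = 132): V_u = e^(−0.07)·[0.9450·0.0000 + 0.0550·25.8000] = 1.3227
Node d (S = 72): V_d = e^(−0.07)·[0.9450·25.8000 + 0.0550·61.8000] = 25.9014
Node 0 (S = 120): V_0 = e^(−0.07)·[0.9450·1.3227 + 0.0550·25.9014] = 2.4933

€2.49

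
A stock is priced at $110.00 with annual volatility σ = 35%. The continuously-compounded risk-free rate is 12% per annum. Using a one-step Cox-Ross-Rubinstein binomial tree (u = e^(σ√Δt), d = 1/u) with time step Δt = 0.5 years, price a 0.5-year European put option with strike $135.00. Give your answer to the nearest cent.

$20.26

CRR parameters: u = e^(σ√Δt) = e^(0.35·√0.5) = 1.2808, d = 1/u = 0.7808
Per-period rate: rΔt = 0.12·0.5 = 0.06, so R = e^0.06 = 1.0618
Risk-neutral probability p = (e^0.06 − 0.7808)/(1.2808 − 0.7808) = 0.2811/0.5000 = 0.5621
Terminal stock prices: S_u = 140.9, S_d = 85.88
Terminal payoffs (K − S): max(-5.888, 0) = 0, max(49.12, 0) = 49.12
Node 0 (S = 110): V_0 = e^(−0.06)·[0.5621·0.0000 + 0.4379·49.1164] = 20.2553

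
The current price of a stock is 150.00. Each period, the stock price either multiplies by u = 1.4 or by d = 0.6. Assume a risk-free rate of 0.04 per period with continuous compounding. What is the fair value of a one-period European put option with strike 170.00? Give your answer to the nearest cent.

Risk-neutral probability p = (e^0.04 − 0.6)/(1.4 − 0.6) = 0.4408/0.8000 = 0.5510
Terminal stock prices: S_u = 210, S_d = 90
Terminal payoffs (K − S): max(-40, 0) = 0, max(80, 0) = 80
Node 0 (S = 150): V_0 = e^(−0.04)·[0.5510·0.0000 + 0.4490·80.0000] = 34.5105

34.51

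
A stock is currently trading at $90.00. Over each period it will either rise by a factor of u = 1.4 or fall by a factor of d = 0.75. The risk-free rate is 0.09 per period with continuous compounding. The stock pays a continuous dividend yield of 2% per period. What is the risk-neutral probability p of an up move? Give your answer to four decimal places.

Per-period risk-free factor R = e^0.09 = 1.0942; dividend-adjusted growth = e^(0.09−0.02) = 1.0725.
Risk-neutral probability p = (1.0725 − 0.75)/(1.4 − 0.75) = 0.3225/0.6500 = 0.4962

p = 0.4962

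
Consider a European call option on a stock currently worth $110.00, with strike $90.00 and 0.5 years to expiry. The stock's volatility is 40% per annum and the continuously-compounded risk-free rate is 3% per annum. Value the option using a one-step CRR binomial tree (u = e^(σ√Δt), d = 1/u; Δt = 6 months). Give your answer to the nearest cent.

CRR parameters: u = e^(σ√Δt) = e^(0.4·√0.5) = 1.3269, d = 1/u = 0.7536
Per-period rate: rΔt = 0.03·0.5 = 0.015, so R = e^0.015 = 1.0151
Risk-neutral probability p = (e^0.015 − 0.7536)/(1.3269 − 0.7536) = 0.2615/0.5733 = 0.4561
Terminal stock prices: S_u = 146, S_d = 82.9
Terminal payoffs (S − K): max(55.96, 0) = 55.96, max(-7.1, 0) = 0
Node 0 (S = 110): V_0 = e^(−0.015)·[0.4561·55.9586 + 0.5439·0.0000] = 25.1439

$25.14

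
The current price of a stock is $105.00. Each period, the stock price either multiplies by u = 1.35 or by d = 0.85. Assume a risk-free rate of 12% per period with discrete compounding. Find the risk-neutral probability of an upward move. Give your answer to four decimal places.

p = 0.5400

Risk-neutral probability p = (1 + 0.12 − 0.85)/(1.35 − 0.85) = 0.2700/0.5000 = 0.5400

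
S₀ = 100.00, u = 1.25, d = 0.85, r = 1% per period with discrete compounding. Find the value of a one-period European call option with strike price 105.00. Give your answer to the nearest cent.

Risk-neutral probability p = (1 + 0.01 − 0.85)/(1.25 − 0.85) = 0.1600/0.4000 = 0.4000
Terminal stock prices: S_u = 125, S_d = 85
Terminal payoffs (S − K): max(20, 0) = 20, max(-20, 0) = 0
Node 0 (S = 100): V_0 = 1/1.01·[0.4000·20.0000 + 0.6000·0.0000] = 7.9208

7.92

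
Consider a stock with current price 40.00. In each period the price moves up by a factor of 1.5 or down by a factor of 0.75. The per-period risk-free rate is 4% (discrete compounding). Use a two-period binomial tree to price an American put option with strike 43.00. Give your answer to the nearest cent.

Risk-neutral probability p = (1 + 0.04 − 0.75)/(1.5 − 0.75) = 0.2900/0.7500 = 0.3867
Terminal stock prices: S_uu = 90, S_ud = 45, S_dd = 22.5
Terminal payoffs (K − S): max(-47, 0) = 0, max(-2, 0) = 0, max(20.5, 0) = 20.5
Node u (S = 60): continuation = 1/1.04·[0.3867·0.0000 + 0.6133·0.0000] = 0.0000; exercise value = 0.0000 ≤ continuation, so V_u = 0.0000
Node d (S = 30): continuation = 1/1.04·[0.3867·0.0000 + 0.6133·20.5000] = 12.0897; exercise value = 13.0000 > continuation, so V_d = 13.0000 (exercise)
Node 0 (S = 40): continuation = 1/1.04·[0.3867·0.0000 + 0.6133·13.0000] = 7.6667; exercise value = 3.0000 ≤ continuation, so V_0 = 7.6667

7.67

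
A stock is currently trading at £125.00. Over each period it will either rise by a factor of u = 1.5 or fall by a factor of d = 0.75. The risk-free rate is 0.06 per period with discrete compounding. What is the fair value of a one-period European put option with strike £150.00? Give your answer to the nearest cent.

Risk-neutral probability p = (1 + 0.06 − 0.75)/(1.5 − 0.75) = 0.3100/0.7500 = 0.4133
Terminal stock prices: S_u = 187.5, S_d = 93.75
Terminal payoffs (K − S): max(-37.5, 0) = 0, max(56.25, 0) = 56.25
Node 0 (S = 125): V_0 = 1/1.06·[0.4133·0.0000 + 0.5867·56.2500] = 31.1321

£31.13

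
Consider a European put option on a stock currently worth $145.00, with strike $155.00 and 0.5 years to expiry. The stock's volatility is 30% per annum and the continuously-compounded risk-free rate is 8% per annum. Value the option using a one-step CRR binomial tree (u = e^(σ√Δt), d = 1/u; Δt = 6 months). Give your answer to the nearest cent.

CRR parameters: u = e^(σ√Δt) = e^(0.3·√0.5) = 1.2363, d = 1/u = 0.8089
Per-period rate: rΔt = 0.08·0.5 = 0.04, so R = e^0.04 = 1.0408
Risk-neutral probability p = (e^0.04 − 0.8089)/(1.2363 − 0.8089) = 0.2320/0.4275 = 0.5426
Terminal stock prices: S_u = 179.3, S_d = 117.3
Terminal payoffs (K − S): max(-24.27, 0) = 0, max(37.72, 0) = 37.72
Node 0 (S = 145): V_0 = e^(−0.04)·[0.5426·0.0000 + 0.4574·37.7156] = 16.5733

$16.57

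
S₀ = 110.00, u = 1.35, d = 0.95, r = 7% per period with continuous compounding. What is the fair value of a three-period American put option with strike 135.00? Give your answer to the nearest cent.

Risk-neutral probability p = (e^0.07 − 0.95)/(1.35 − 0.95) = 0.1225/0.4000 = 0.3063
Terminal stock prices: S_uuu = 270.6, S_uud = 190.5, S_udd = 134, S_ddd = 94.31
Terminal payoffs (K − S): max(-135.6, 0) = 0, max(-55.45, 0) = 0, max(0.9787, 0) = 0.9787, max(40.69, 0) = 40.69
Node uu (S = 200.5): continuation = e^(−0.07)·[0.3063·0.0000 + 0.6937·0.0000] = 0.0000; exercise value = 0.0000 ≤ continuation, so V_uu = 0.0000
Node ud (S = 141.1): continuation = e^(−0.07)·[0.3063·0.0000 + 0.6937·0.9787] = 0.6331; exercise value = 0.0000 ≤ continuation, so V_ud = 0.6331
Node dd (S = 99.27): continuation = e^(−0.07)·[0.3063·0.9787 + 0.6937·40.6888] = 26.5982; exercise value = 35.7250 > continuation, so V_dd = 35.7250 (exercise)
Node u (S = 148.5): continuation = e^(−0.07)·[0.3063·0.0000 + 0.6937·0.6331] = 0.4095; exercise value = 0.0000 ≤ continuation, so V_u = 0.4095
Node d (S = 104.5): continuation = e^(−0.07)·[0.3063·0.6331 + 0.6937·35.7250] = 23.2888; exercise value = 30.5000 > continuation, so V_d = 30.5000 (exercise)
Node 0 (S = 110): continuation = e^(−0.07)·[0.3063·0.4095 + 0.6937·30.5000] = 19.8452; exercise value = 25.0000 > continuation, so V_0 = 25.0000 (exercise)

25.00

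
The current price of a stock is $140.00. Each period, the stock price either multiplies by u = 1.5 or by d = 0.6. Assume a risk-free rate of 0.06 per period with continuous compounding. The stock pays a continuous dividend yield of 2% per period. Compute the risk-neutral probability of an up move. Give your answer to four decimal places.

p = 0.4898

Per-period risk-free factor R = e^0.06 = 1.0618; dividend-adjusted growth = e^(0.06−0.02) = 1.0408.
Risk-neutral probability p = (1.0408 − 0.6)/(1.5 − 0.6) = 0.4408/0.9000 = 0.4898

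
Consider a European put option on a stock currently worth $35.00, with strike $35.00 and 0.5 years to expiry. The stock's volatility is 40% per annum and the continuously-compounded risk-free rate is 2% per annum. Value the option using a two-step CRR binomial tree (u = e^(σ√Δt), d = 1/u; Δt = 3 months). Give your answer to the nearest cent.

$3.30

CRR parameters: u = e^(σ√Δt) = e^(0.4·√0.25) = 1.2214, d = 1/u = 0.8187
Per-period rate: rΔt = 0.02·0.25 = 0.005, so R = e^0.005 = 1.0050
Risk-neutral probability p = (e^0.005 − 0.8187)/(1.2214 − 0.8187) = 0.1863/0.4027 = 0.4626
Terminal stock prices: S_uu = 52.21, S_ud = 35, S_dd = 23.46
Terminal payoffs (K − S): max(-17.21, 0) = 0, max(0, 0) = 0, max(11.54, 0) = 11.54
Node u (S = 42.75): V_u = e^(−0.005)·[0.4626·0.0000 + 0.5374·0.0000] = 0.0000
Node d (S = 28.66): V_d = e^(−0.005)·[0.4626·0.0000 + 0.5374·11.5388] = 6.1699
Node 0 (S = 35): V_0 = e^(−0.005)·[0.4626·0.0000 + 0.5374·6.1699] = 3.2991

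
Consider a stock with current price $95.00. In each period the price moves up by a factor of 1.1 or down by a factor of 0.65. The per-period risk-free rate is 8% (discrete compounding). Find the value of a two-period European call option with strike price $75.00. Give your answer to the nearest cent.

$31.27

Risk-neutral probability p = (1 + 0.08 − 0.65)/(1.1 − 0.65) = 0.4300/0.4500 = 0.9556
Terminal stock prices: S_uu = 115, S_ud = 67.93, S_dd = 40.14
Terminal payoffs (S − K): max(39.95, 0) = 39.95, max(-7.075, 0) = 0, max(-34.86, 0) = 0
Node u (S = 104.5): V_u = 1/1.08·[0.9556·39.9500 + 0.0444·0.0000] = 35.3467
Node d (S = 61.75): V_d = 1/1.08·[0.9556·0.0000 + 0.0444·0.0000] = 0.0000
Node 0 (S = 95): V_0 = 1/1.08·[0.9556·35.3467 + 0.0444·0.0000] = 31.2738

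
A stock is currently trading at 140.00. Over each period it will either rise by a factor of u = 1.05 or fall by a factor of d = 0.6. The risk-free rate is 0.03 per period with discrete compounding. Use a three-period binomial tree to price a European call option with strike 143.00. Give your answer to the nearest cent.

Risk-neutral probability p = (1 + 0.03 − 0.6)/(1.05 − 0.6) = 0.4300/0.4500 = 0.9556
Terminal stock prices: S_uuu = 162.1, S_uud = 92.61, S_udd = 52.92, S_ddd = 30.24
Terminal payoffs (S − K): max(19.07, 0) = 19.07, max(-50.39, 0) = 0, max(-90.08, 0) = 0, max(-112.8, 0) = 0
Node uu (S = 154.3): V_uu = 1/1.03·[0.9556·19.0675 + 0.0444·0.0000] = 17.6894
Node ud (S = 88.2): V_ud = 1/1.03·[0.9556·0.0000 + 0.0444·0.0000] = 0.0000
Node dd (S = 50.4): V_dd = 1/1.03·[0.9556·0.0000 + 0.0444·0.0000] = 0.0000
Node u (S = 147): V_u = 1/1.03·[0.9556·17.6894 + 0.0444·0.0000] = 16.4109
Node d (S = 84): V_d = 1/1.03·[0.9556·0.0000 + 0.0444·0.0000] = 0.0000
Node 0 (S = 140): V_0 = 1/1.03·[0.9556·16.4109 + 0.0444·0.0000] = 15.2247

15.22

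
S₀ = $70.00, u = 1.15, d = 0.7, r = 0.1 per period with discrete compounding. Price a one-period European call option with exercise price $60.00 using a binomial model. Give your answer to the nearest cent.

Risk-neutral probability p = (1 + 0.1 − 0.7)/(1.15 − 0.7) = 0.4000/0.4500 = 0.8889
Terminal stock prices: S_u = 80.5, S_d = 49
Terminal payoffs (S − K): max(20.5, 0) = 20.5, max(-11, 0) = 0
Node 0 (S = 70): V_0 = 1/1.1·[0.8889·20.5000 + 0.1111·0.0000] = 16.5657

$16.57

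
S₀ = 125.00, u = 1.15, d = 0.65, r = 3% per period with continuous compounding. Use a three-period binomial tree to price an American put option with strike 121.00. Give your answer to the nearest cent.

15.66

Risk-neutral probability p = (e^0.03 − 0.65)/(1.15 − 0.65) = 0.3805/0.5000 = 0.7609
Terminal stock prices: S_uuu = 190.1, S_uud = 107.5, S_udd = 60.73, S_ddd = 34.33
Terminal payoffs (K − S): max(-69.11, 0) = 0, max(13.55, 0) = 13.55, max(60.27, 0) = 60.27, max(86.67, 0) = 86.67
Node uu (S = 165.3): continuation = e^(−0.03)·[0.7609·0.0000 + 0.2391·13.5469] = 3.1432; exercise value = 0.0000 ≤ continuation, so V_uu = 3.1432
Node ud (S = 93.44): continuation = e^(−0.03)·[0.7609·13.5469 + 0.2391·60.2656] = 23.9864; exercise value = 27.5625 > continuation, so V_ud = 27.5625 (exercise)
Node dd (S = 52.81): continuation = e^(−0.03)·[0.7609·60.2656 + 0.2391·86.6719] = 64.6114; exercise value = 68.1875 > continuation, so V_dd = 68.1875 (exercise)
Node u (S = 143.8): continuation = e^(−0.03)·[0.7609·3.1432 + 0.2391·27.5625] = 8.7162; exercise value = 0.0000 ≤ continuation, so V_u = 8.7162
Node d (S = 81.25): continuation = e^(−0.03)·[0.7609·27.5625 + 0.2391·68.1875] = 36.1739; exercise value = 39.7500 > continuation, so V_d = 39.7500 (exercise)
Node 0 (S = 125): continuation = e^(−0.03)·[0.7609·8.7162 + 0.2391·39.7500] = 15.6592; exercise value = 0.0000 ≤ continuation, so V_0 = 15.6592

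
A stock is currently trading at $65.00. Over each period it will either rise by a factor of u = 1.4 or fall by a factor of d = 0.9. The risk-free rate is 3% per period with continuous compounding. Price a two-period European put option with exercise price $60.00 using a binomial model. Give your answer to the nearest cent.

Risk-neutral probability p = (e^0.03 − 0.9)/(1.4 − 0.9) = 0.1305/0.5000 = 0.2609
Terminal stock prices: S_uu = 127.4, S_ud = 81.9, S_dd = 52.65
Terminal payoffs (K − S): max(-67.4, 0) = 0, max(-21.9, 0) = 0, max(7.35, 0) = 7.35
Node u (S = 91): V_u = e^(−0.03)·[0.2609·0.0000 + 0.7391·0.0000] = 0.0000
Node d (S = 58.5): V_d = e^(−0.03)·[0.2609·0.0000 + 0.7391·7.3500] = 5.2718
Node 0 (S = 65): V_0 = e^(−0.03)·[0.2609·0.0000 + 0.7391·5.2718] = 3.7812

$3.78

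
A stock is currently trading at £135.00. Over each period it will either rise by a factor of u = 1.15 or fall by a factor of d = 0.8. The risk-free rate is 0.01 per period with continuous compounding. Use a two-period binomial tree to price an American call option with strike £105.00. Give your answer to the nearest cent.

Risk-neutral probability p = (e^0.01 − 0.8)/(1.15 − 0.8) = 0.2101/0.3500 = 0.6001
Terminal stock prices: S_uu = 178.5, S_ud = 124.2, S_dd = 86.4
Terminal payoffs (S − K): max(73.54, 0) = 73.54, max(19.2, 0) = 19.2, max(-18.6, 0) = 0
Node u (S = 155.2): continuation = e^(−0.01)·[0.6001·73.5375 + 0.3999·19.2000] = 51.2948; exercise value = 50.2500 ≤ continuation, so V_u = 51.2948
Node d (S = 108): continuation = e^(−0.01)·[0.6001·19.2000 + 0.3999·0.0000] = 11.4081; exercise value = 3.0000 ≤ continuation, so V_d = 11.4081
Node 0 (S = 135): continuation = e^(−0.01)·[0.6001·51.2948 + 0.3999·11.4081] = 34.9941; exercise value = 30.0000 ≤ continuation, so V_0 = 34.9941

£34.99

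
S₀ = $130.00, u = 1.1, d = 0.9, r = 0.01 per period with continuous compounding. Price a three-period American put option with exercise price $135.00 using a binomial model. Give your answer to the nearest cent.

$10.09

Risk-neutral probability p = (e^0.01 − 0.9)/(1.1 − 0.9) = 0.1101/0.2000 = 0.5503
Terminal stock prices: S_uuu = 173, S_uud = 141.6, S_udd = 115.8, S_ddd = 94.77
Terminal payoffs (K − S): max(-38.03, 0) = 0, max(-6.57, 0) = 0, max(19.17, 0) = 19.17, max(40.23, 0) = 40.23
Node uu (S = 157.3): continuation = e^(−0.01)·[0.5503·0.0000 + 0.4497·0.0000] = 0.0000; exercise value = 0.0000 ≤ continuation, so V_uu = 0.0000
Node ud (S = 128.7): continuation = e^(−0.01)·[0.5503·0.0000 + 0.4497·19.1700] = 8.5359; exercise value = 6.3000 ≤ continuation, so V_ud = 8.5359
Node dd (S = 105.3): continuation = e^(−0.01)·[0.5503·19.1700 + 0.4497·40.2300] = 28.3567; exercise value = 29.7000 > continuation, so V_dd = 29.7000 (exercise)
Node u (S = 143): continuation = e^(−0.01)·[0.5503·0.0000 + 0.4497·8.5359] = 3.8008; exercise value = 0.0000 ≤ continuation, so V_u = 3.8008
Node d (S = 117): continuation = e^(−0.01)·[0.5503·8.5359 + 0.4497·29.7000] = 17.8748; exercise value = 18.0000 > continuation, so V_d = 18.0000 (exercise)
Node 0 (S = 130): continuation = e^(−0.01)·[0.5503·3.8008 + 0.4497·18.0000] = 10.0855; exercise value = 5.0000 ≤ continuation, so V_0 = 10.0855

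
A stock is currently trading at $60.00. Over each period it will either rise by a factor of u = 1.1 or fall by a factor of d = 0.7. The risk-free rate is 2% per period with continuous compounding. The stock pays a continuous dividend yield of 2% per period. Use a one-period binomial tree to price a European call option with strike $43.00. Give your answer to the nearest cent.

Per-period risk-free factor R = e^0.02 = 1.0202; dividend-adjusted growth = e^(0.02−0.02) = 1.0000.
Risk-neutral probability p = (1.0000 − 0.7)/(1.1 − 0.7) = 0.3000/0.4000 = 0.7500
Terminal stock prices: S_u = 66, S_d = 42
Terminal payoffs (S − K): max(23, 0) = 23, max(-1, 0) = 0
Node 0 (S = 60): V_0 = e^(−0.02)·[0.7500·23.0000 + 0.2500·0.0000] = 16.9084

$16.91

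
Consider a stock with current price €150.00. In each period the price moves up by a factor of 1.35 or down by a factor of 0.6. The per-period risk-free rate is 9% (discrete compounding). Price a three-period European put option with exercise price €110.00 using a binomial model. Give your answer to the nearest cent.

€9.24

Risk-neutral probability p = (1 + 0.09 − 0.6)/(1.35 − 0.6) = 0.4900/0.7500 = 0.6533
Terminal stock prices: S_uuu = 369.1, S_uud = 164, S_udd = 72.9, S_ddd = 32.4
Terminal payoffs (K − S): max(-259.1, 0) = 0, max(-54.03, 0) = 0, max(37.1, 0) = 37.1, max(77.6, 0) = 77.6
Node uu (S = 273.4): V_uu = 1/1.09·[0.6533·0.0000 + 0.3467·0.0000] = 0.0000
Node ud (S = 121.5): V_ud = 1/1.09·[0.6533·0.0000 + 0.3467·37.1000] = 11.7994
Node dd (S = 54): V_dd = 1/1.09·[0.6533·37.1000 + 0.3467·77.6000] = 46.9174
Node u (S = 202.5): V_u = 1/1.09·[0.6533·0.0000 + 0.3467·11.7994] = 3.7527
Node d (S = 90): V_d = 1/1.09·[0.6533·11.7994 + 0.3467·46.9174] = 21.9942
Node 0 (S = 150): V_0 = 1/1.09·[0.6533·3.7527 + 0.3467·21.9942] = 9.2444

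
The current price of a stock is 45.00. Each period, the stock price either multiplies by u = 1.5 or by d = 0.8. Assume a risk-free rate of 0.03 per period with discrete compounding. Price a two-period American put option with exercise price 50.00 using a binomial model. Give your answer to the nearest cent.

Risk-neutral probability p = (1 + 0.03 − 0.8)/(1.5 − 0.8) = 0.2300/0.7000 = 0.3286
Terminal stock prices: S_uu = 101.2, S_ud = 54, S_dd = 28.8
Terminal payoffs (K − S): max(-51.25, 0) = 0, max(-4, 0) = 0, max(21.2, 0) = 21.2
Node u (S = 67.5): continuation = 1/1.03·[0.3286·0.0000 + 0.6714·0.0000] = 0.0000; exercise value = 0.0000 ≤ continuation, so V_u = 0.0000
Node d (S = 36): continuation = 1/1.03·[0.3286·0.0000 + 0.6714·21.2000] = 13.8197; exercise value = 14.0000 > continuation, so V_d = 14.0000 (exercise)
Node 0 (S = 45): continuation = 1/1.03·[0.3286·0.0000 + 0.6714·14.0000] = 9.1262; exercise value = 5.0000 ≤ continuation, so V_0 = 9.1262

9.13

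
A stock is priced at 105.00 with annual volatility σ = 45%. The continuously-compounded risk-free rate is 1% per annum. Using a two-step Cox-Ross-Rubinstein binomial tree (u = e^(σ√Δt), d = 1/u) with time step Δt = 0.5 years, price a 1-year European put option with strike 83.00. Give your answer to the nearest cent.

CRR parameters: u = e^(σ√Δt) = e^(0.45·√0.5) = 1.3746, d = 1/u = 0.7275
Per-period rate: rΔt = 0.01·0.5 = 0.005, so R = e^0.005 = 1.0050
Risk-neutral probability p = (e^0.005 − 0.7275)/(1.3746 − 0.7275) = 0.2776/0.6472 = 0.4289
Terminal stock prices: S_uu = 198.4, S_ud = 105, S_dd = 55.57
Terminal payoffs (K − S): max(-115.4, 0) = 0, max(-22, 0) = 0, max(27.43, 0) = 27.43
Node u (S = 144.3): V_u = e^(−0.005)·[0.4289·0.0000 + 0.5711·0.0000] = 0.0000
Node d (S = 76.38): V_d = e^(−0.005)·[0.4289·0.0000 + 0.5711·27.4344] = 15.5907
Node 0 (S = 105): V_0 = e^(−0.005)·[0.4289·0.0000 + 0.5711·15.5907] = 8.8601

8.86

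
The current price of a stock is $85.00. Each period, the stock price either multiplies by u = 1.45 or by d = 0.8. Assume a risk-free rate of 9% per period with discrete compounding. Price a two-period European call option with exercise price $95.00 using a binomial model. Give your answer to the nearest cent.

Risk-neutral probability p = (1 + 0.09 − 0.8)/(1.45 − 0.8) = 0.2900/0.6500 = 0.4462
Terminal stock prices: S_uu = 178.7, S_ud = 98.6, S_dd = 54.4
Terminal payoffs (S − K): max(83.71, 0) = 83.71, max(3.6, 0) = 3.6, max(-40.6, 0) = 0
Node u (S = 123.2): V_u = 1/1.09·[0.4462·83.7125 + 0.5538·3.6000] = 36.0940
Node d (S = 68): V_d = 1/1.09·[0.4462·3.6000 + 0.5538·0.0000] = 1.4735
Node 0 (S = 85): V_0 = 1/1.09·[0.4462·36.0940 + 0.5538·1.4735] = 15.5226

$15.52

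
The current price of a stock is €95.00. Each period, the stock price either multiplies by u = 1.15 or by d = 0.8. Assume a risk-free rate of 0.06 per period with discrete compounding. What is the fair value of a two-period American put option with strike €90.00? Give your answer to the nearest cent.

Risk-neutral probability p = (1 + 0.06 − 0.8)/(1.15 − 0.8) = 0.2600/0.3500 = 0.7429
Terminal stock prices: S_uu = 125.6, S_ud = 87.4, S_dd = 60.8
Terminal payoffs (K − S): max(-35.64, 0) = 0, max(2.6, 0) = 2.6, max(29.2, 0) = 29.2
Node u (S = 109.2): continuation = 1/1.06·[0.7429·0.0000 + 0.2571·2.6000] = 0.6307; exercise value = 0.0000 ≤ continuation, so V_u = 0.6307
Node d (S = 76): continuation = 1/1.06·[0.7429·2.6000 + 0.2571·29.2000] = 8.9057; exercise value = 14.0000 > continuation, so V_d = 14.0000 (exercise)
Node 0 (S = 95): continuation = 1/1.06·[0.7429·0.6307 + 0.2571·14.0000] = 3.8382; exercise value = 0.0000 ≤ continuation, so V_0 = 3.8382

€3.84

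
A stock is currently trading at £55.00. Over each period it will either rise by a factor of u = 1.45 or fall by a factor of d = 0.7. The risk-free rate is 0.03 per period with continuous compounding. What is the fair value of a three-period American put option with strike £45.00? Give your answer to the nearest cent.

Risk-neutral probability p = (e^0.03 − 0.7)/(1.45 − 0.7) = 0.3305/0.7500 = 0.4406
Terminal stock prices: S_uuu = 167.7, S_uud = 80.95, S_udd = 39.08, S_ddd = 18.86
Terminal payoffs (K − S): max(-122.7, 0) = 0, max(-35.95, 0) = 0, max(5.923, 0) = 5.923, max(26.14, 0) = 26.14
Node uu (S = 115.6): continuation = e^(−0.03)·[0.4406·0.0000 + 0.5594·0.0000] = 0.0000; exercise value = 0.0000 ≤ continuation, so V_uu = 0.0000
Node ud (S = 55.82): continuation = e^(−0.03)·[0.4406·0.0000 + 0.5594·5.9225] = 3.2151; exercise value = 0.0000 ≤ continuation, so V_ud = 3.2151
Node dd (S = 26.95): continuation = e^(−0.03)·[0.4406·5.9225 + 0.5594·26.1350] = 16.7200; exercise value = 18.0500 > continuation, so V_dd = 18.0500 (exercise)
Node u (S = 79.75): continuation = e^(−0.03)·[0.4406·0.0000 + 0.5594·3.2151] = 1.7454; exercise value = 0.0000 ≤ continuation, so V_u = 1.7454
Node d (S = 38.5): continuation = e^(−0.03)·[0.4406·3.2151 + 0.5594·18.0500] = 11.1734; exercise value = 6.5000 ≤ continuation, so V_d = 11.1734
Node 0 (S = 55): continuation = e^(−0.03)·[0.4406·1.7454 + 0.5594·11.1734] = 6.8119; exercise value = 0.0000 ≤ continuation, so V_0 = 6.8119

£6.81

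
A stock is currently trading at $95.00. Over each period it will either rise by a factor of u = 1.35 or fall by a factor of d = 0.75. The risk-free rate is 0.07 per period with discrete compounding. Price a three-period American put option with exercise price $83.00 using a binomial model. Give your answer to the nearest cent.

Risk-neutral probability p = (1 + 0.07 − 0.75)/(1.35 − 0.75) = 0.3200/0.6000 = 0.5333
Terminal stock prices: S_uuu = 233.7, S_uud = 129.9, S_udd = 72.14, S_ddd = 40.08
Terminal payoffs (K − S): max(-150.7, 0) = 0, max(-46.85, 0) = 0, max(10.86, 0) = 10.86, max(42.92, 0) = 42.92
Node uu (S = 173.1): continuation = 1/1.07·[0.5333·0.0000 + 0.4667·0.0000] = 0.0000; exercise value = 0.0000 ≤ continuation, so V_uu = 0.0000
Node ud (S = 96.19): continuation = 1/1.07·[0.5333·0.0000 + 0.4667·10.8594] = 4.7362; exercise value = 0.0000 ≤ continuation, so V_ud = 4.7362
Node dd (S = 53.44): continuation = 1/1.07·[0.5333·10.8594 + 0.4667·42.9219] = 24.1326; exercise value = 29.5625 > continuation, so V_dd = 29.5625 (exercise)
Node u (S = 128.2): continuation = 1/1.07·[0.5333·0.0000 + 0.4667·4.7362] = 2.0656; exercise value = 0.0000 ≤ continuation, so V_u = 2.0656
Node d (S = 71.25): continuation = 1/1.07·[0.5333·4.7362 + 0.4667·29.5625] = 15.2540; exercise value = 11.7500 ≤ continuation, so V_d = 15.2540
Node 0 (S = 95): continuation = 1/1.07·[0.5333·2.0656 + 0.4667·15.2540] = 7.6824; exercise value = 0.0000 ≤ continuation, so V_0 = 7.6824

$7.68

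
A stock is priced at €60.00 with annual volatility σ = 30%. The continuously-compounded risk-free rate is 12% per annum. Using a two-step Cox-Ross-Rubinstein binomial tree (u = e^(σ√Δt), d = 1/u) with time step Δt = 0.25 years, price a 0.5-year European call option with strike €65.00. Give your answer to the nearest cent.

€4.79

CRR parameters: u = e^(σ√Δt) = e^(0.3·√0.25) = 1.1618, d = 1/u = 0.8607
Per-period rate: rΔt = 0.12·0.25 = 0.03, so R = e^0.03 = 1.0305
Risk-neutral probability p = (e^0.03 − 0.8607)/(1.1618 − 0.8607) = 0.1697/0.3011 = 0.5637
Terminal stock prices: S_uu = 80.99, S_ud = 60, S_dd = 44.45
Terminal payoffs (S − K): max(15.99, 0) = 15.99, max(-5, 0) = 0, max(-20.55, 0) = 0
Node u (S = 69.71): V_u = e^(−0.03)·[0.5637·15.9915 + 0.4363·0.0000] = 8.7481
Node d (S = 51.64): V_d = e^(−0.03)·[0.5637·0.0000 + 0.4363·0.0000] = 0.0000
Node 0 (S = 60): V_0 = e^(−0.03)·[0.5637·8.7481 + 0.4363·0.0000] = 4.7856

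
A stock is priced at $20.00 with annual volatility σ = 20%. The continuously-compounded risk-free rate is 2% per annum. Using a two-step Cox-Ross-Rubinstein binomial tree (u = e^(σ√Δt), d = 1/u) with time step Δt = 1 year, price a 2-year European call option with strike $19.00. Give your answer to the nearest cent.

$3.09

CRR parameters: u = e^(σ√Δt) = e^(0.2·√1) = 1.2214, d = 1/u = 0.8187
Per-period rate: rΔt = 0.02·1 = 0.02, so R = e^0.02 = 1.0202
Risk-neutral probability p = (e^0.02 − 0.8187)/(1.2214 − 0.8187) = 0.2015/0.4027 = 0.5003
Terminal stock prices: S_uu = 29.84, S_ud = 20, S_dd = 13.41
Terminal payoffs (S − K): max(10.84, 0) = 10.84, max(1, 0) = 1, max(-5.594, 0) = 0
Node u (S = 24.43): V_u = e^(−0.02)·[0.5003·10.8365 + 0.4997·1.0000] = 5.8043
Node d (S = 16.37): V_d = e^(−0.02)·[0.5003·1.0000 + 0.4997·0.0000] = 0.4904
Node 0 (S = 20): V_0 = e^(−0.02)·[0.5003·5.8043 + 0.4997·0.4904] = 3.0868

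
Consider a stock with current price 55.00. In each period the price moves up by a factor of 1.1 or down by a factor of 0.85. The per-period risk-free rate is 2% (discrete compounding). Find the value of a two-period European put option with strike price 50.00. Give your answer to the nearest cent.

Risk-neutral probability p = (1 + 0.02 − 0.85)/(1.1 − 0.85) = 0.1700/0.2500 = 0.6800
Terminal stock prices: S_uu = 66.55, S_ud = 51.43, S_dd = 39.74
Terminal payoffs (K − S): max(-16.55, 0) = 0, max(-1.425, 0) = 0, max(10.26, 0) = 10.26
Node u (S = 60.5): V_u = 1/1.02·[0.6800·0.0000 + 0.3200·0.0000] = 0.0000
Node d (S = 46.75): V_d = 1/1.02·[0.6800·0.0000 + 0.3200·10.2625] = 3.2196
Node 0 (S = 55): V_0 = 1/1.02·[0.6800·0.0000 + 0.3200·3.2196] = 1.0101

1.01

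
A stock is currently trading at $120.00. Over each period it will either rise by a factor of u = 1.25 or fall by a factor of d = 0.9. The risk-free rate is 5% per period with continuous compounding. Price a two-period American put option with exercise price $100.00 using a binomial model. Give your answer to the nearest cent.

Risk-neutral probability p = (e^0.05 − 0.9)/(1.25 − 0.9) = 0.1513/0.3500 = 0.4322
Terminal stock prices: S_uu = 187.5, S_ud = 135, S_dd = 97.2
Terminal payoffs (K − S): max(-87.5, 0) = 0, max(-35, 0) = 0, max(2.8, 0) = 2.8
Node u (S = 150): continuation = e^(−0.05)·[0.4322·0.0000 + 0.5678·0.0000] = 0.0000; exercise value = 0.0000 ≤ continuation, so V_u = 0.0000
Node d (S = 108): continuation = e^(−0.05)·[0.4322·0.0000 + 0.5678·2.8000] = 1.5123; exercise value = 0.0000 ≤ continuation, so V_d = 1.5123
Node 0 (S = 120): continuation = e^(−0.05)·[0.4322·0.0000 + 0.5678·1.5123] = 0.8168; exercise value = 0.0000 ≤ continuation, so V_0 = 0.8168

$0.82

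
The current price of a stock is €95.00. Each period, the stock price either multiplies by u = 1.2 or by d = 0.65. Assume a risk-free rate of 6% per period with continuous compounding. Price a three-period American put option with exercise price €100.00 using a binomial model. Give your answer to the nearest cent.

Risk-neutral probability p = (e^0.06 − 0.65)/(1.2 − 0.65) = 0.4118/0.5500 = 0.7488
Terminal stock prices: S_uuu = 164.2, S_uud = 88.92, S_udd = 48.17, S_ddd = 26.09
Terminal payoffs (K − S): max(-64.16, 0) = 0, max(11.08, 0) = 11.08, max(51.83, 0) = 51.83, max(73.91, 0) = 73.91
Node uu (S = 136.8): continuation = e^(−0.06)·[0.7488·0.0000 + 0.2512·11.0800] = 2.6213; exercise value = 0.0000 ≤ continuation, so V_uu = 2.6213
Node ud (S = 74.1): continuation = e^(−0.06)·[0.7488·11.0800 + 0.2512·51.8350] = 20.0765; exercise value = 25.9000 > continuation, so V_ud = 25.9000 (exercise)
Node dd (S = 40.14): continuation = e^(−0.06)·[0.7488·51.8350 + 0.2512·73.9106] = 54.0390; exercise value = 59.8625 > continuation, so V_dd = 59.8625 (exercise)
Node u (S = 114): continuation = e^(−0.06)·[0.7488·2.6213 + 0.2512·25.9000] = 7.9758; exercise value = 0.0000 ≤ continuation, so V_u = 7.9758
Node d (S = 61.75): continuation = e^(−0.06)·[0.7488·25.9000 + 0.2512·59.8625] = 32.4265; exercise value = 38.2500 > continuation, so V_d = 38.2500 (exercise)
Node 0 (S = 95): continuation = e^(−0.06)·[0.7488·7.9758 + 0.2512·38.2500] = 14.6735; exercise value = 5.0000 ≤ continuation, so V_0 = 14.6735

€14.67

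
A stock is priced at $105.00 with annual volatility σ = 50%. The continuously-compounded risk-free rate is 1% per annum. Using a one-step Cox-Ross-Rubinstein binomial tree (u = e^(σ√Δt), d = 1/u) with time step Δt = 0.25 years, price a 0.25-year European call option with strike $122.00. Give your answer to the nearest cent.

$5.66

CRR parameters: u = e^(σ√Δt) = e^(0.5·√0.25) = 1.2840, d = 1/u = 0.7788
Per-period rate: rΔt = 0.01·0.25 = 0.0025, so R = e^0.0025 = 1.0025
Risk-neutral probability p = (e^0.0025 − 0.7788)/(1.2840 − 0.7788) = 0.2237/0.5052 = 0.4428
Terminal stock prices: S_u = 134.8, S_d = 81.77
Terminal payoffs (S − K): max(12.82, 0) = 12.82, max(-40.23, 0) = 0
Node 0 (S = 105): V_0 = e^(−0.0025)·[0.4428·12.8227 + 0.5572·0.0000] = 5.6634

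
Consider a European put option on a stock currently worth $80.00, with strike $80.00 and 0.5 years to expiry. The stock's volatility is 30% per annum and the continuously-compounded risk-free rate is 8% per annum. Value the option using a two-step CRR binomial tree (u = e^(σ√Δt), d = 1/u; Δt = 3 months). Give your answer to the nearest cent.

$4.41

CRR parameters: u = e^(σ√Δt) = e^(0.3·√0.25) = 1.1618, d = 1/u = 0.8607
Per-period rate: rΔt = 0.08·0.25 = 0.02, so R = e^0.02 = 1.0202
Risk-neutral probability p = (e^0.02 − 0.8607)/(1.1618 − 0.8607) = 0.1595/0.3011 = 0.5297
Terminal stock prices: S_uu = 108, S_ud = 80, S_dd = 59.27
Terminal payoffs (K − S): max(-27.99, 0) = 0, max(0, 0) = 0, max(20.73, 0) = 20.73
Node u (S = 92.95): V_u = e^(−0.02)·[0.5297·0.0000 + 0.4703·0.0000] = 0.0000
Node d (S = 68.86): V_d = e^(−0.02)·[0.5297·0.0000 + 0.4703·20.7345] = 9.5593
Node 0 (S = 80): V_0 = e^(−0.02)·[0.5297·0.0000 + 0.4703·9.5593] = 4.4071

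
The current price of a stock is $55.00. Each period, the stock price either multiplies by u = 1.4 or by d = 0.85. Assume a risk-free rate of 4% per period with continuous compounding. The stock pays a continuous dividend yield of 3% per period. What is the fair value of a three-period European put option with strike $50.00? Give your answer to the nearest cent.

Per-period risk-free factor R = e^0.04 = 1.0408; dividend-adjusted growth = e^(0.04−0.03) = 1.0101.
Risk-neutral probability p = (1.0101 − 0.85)/(1.4 − 0.85) = 0.1601/0.5500 = 0.2910
Terminal stock prices: S_uuu = 150.9, S_uud = 91.63, S_udd = 55.63, S_ddd = 33.78
Terminal payoffs (K − S): max(-100.9, 0) = 0, max(-41.63, 0) = 0, max(-5.632, 0) = 0, max(16.22, 0) = 16.22
Node uu (S = 107.8): V_uu = e^(−0.04)·[0.2910·0.0000 + 0.7090·0.0000] = 0.0000
Node ud (S = 65.45): V_ud = e^(−0.04)·[0.2910·0.0000 + 0.7090·0.0000] = 0.0000
Node dd (S = 39.74): V_dd = e^(−0.04)·[0.2910·0.0000 + 0.7090·16.2231] = 11.0512
Node u (S = 77): V_u = e^(−0.04)·[0.2910·0.0000 + 0.7090·0.0000] = 0.0000
Node d (S = 46.75): V_d = e^(−0.04)·[0.2910·0.0000 + 0.7090·11.0512] = 7.5281
Node 0 (S = 55): V_0 = e^(−0.04)·[0.2910·0.0000 + 0.7090·7.5281] = 5.1281

$5.13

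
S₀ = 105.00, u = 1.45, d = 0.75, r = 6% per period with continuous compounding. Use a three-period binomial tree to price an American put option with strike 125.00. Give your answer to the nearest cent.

Risk-neutral probability p = (e^0.06 − 0.75)/(1.45 − 0.75) = 0.3118/0.7000 = 0.4455
Terminal stock prices: S_uuu = 320.1, S_uud = 165.6, S_udd = 85.64, S_ddd = 44.3
Terminal payoffs (K − S): max(-195.1, 0) = 0, max(-40.57, 0) = 0, max(39.36, 0) = 39.36, max(80.7, 0) = 80.7
Node uu (S = 220.8): continuation = e^(−0.06)·[0.4455·0.0000 + 0.5545·0.0000] = 0.0000; exercise value = 0.0000 ≤ continuation, so V_uu = 0.0000
Node ud (S = 114.2): continuation = e^(−0.06)·[0.4455·0.0000 + 0.5545·39.3594] = 20.5545; exercise value = 10.8125 ≤ continuation, so V_ud = 20.5545
Node dd (S = 59.06): continuation = e^(−0.06)·[0.4455·39.3594 + 0.5545·80.7031] = 58.6581; exercise value = 65.9375 > continuation, so V_dd = 65.9375 (exercise)
Node u (S = 152.2): continuation = e^(−0.06)·[0.4455·0.0000 + 0.5545·20.5545] = 10.7341; exercise value = 0.0000 ≤ continuation, so V_u = 10.7341
Node d (S = 78.75): continuation = e^(−0.06)·[0.4455·20.5545 + 0.5545·65.9375] = 43.0577; exercise value = 46.2500 > continuation, so V_d = 46.2500 (exercise)
Node 0 (S = 105): continuation = e^(−0.06)·[0.4455·10.7341 + 0.5545·46.2500] = 28.6563; exercise value = 20.0000 ≤ continuation, so V_0 = 28.6563

28.66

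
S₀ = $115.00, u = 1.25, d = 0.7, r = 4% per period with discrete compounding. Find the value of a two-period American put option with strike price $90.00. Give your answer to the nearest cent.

Risk-neutral probability p = (1 + 0.04 − 0.7)/(1.25 − 0.7) = 0.3400/0.5500 = 0.6182
Terminal stock prices: S_uu = 179.7, S_ud = 100.6, S_dd = 56.35
Terminal payoffs (K − S): max(-89.69, 0) = 0, max(-10.62, 0) = 0, max(33.65, 0) = 33.65
Node u (S = 143.8): continuation = 1/1.04·[0.6182·0.0000 + 0.3818·0.0000] = 0.0000; exercise value = 0.0000 ≤ continuation, so V_u = 0.0000
Node d (S = 80.5): continuation = 1/1.04·[0.6182·0.0000 + 0.3818·33.6500] = 12.3540; exercise value = 9.5000 ≤ continuation, so V_d = 12.3540
Node 0 (S = 115): continuation = 1/1.04·[0.6182·0.0000 + 0.3818·12.3540] = 4.5356; exercise value = 0.0000 ≤ continuation, so V_0 = 4.5356

$4.54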